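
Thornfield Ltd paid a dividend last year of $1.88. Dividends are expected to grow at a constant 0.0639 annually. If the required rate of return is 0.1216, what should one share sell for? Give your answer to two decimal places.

$34.66

Gordon growth model: P₀ = D₁/(r − g). D₁ = 1.88 × (1 + 0.0639) = 2.0001.
P₀ = 2.0001 / (0.1216 − 0.0639) = 2.0001 / 0.0577 = 34.6643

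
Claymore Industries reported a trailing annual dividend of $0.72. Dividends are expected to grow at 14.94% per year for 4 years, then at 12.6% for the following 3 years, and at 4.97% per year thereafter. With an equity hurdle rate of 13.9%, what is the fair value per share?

$13.62

Three-stage DDM. Project D₁…D_7; terminal Gordon value at t=7 with g = 0.0497; discount at r = 0.139.
D_1 = 0.8276
D_2 = 0.9512
D_3 = 1.0933
D_4 = 1.2567
D_5 = 1.4150
D_6 = 1.5933
D_7 = 1.7940
TV_7 = 1.8832/(0.139−0.0497) = 21.0885
P₀ = Σ Dₜ/(1+r)ᵗ + TV_7/(1+r)^7 = 13.6153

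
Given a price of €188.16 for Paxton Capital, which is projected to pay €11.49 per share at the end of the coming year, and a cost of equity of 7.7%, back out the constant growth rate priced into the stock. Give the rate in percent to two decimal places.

1.59%

From P₀ = D₁/(r − g), the implied growth is g = r − D₁/P₀.
g = 0.077 − 11.49/188.16 = 0.077 − 0.06107 = 0.01593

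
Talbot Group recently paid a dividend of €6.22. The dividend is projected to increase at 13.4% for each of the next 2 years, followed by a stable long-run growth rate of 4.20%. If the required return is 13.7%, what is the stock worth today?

Two-stage DDM. Project D₁…D_2 at 0.134, terminal growth 0.042, discount at r = 0.137.
D_1 = 7.0535
D_2 = 7.9986
Terminal value at t=2: TV = D_3/(r−g) = 8.3346/(0.137−0.042) = 87.7325
P₀ = 7.0535/(1+0.137)^1 + 7.9986/(1+0.137)^2 + 87.7325/(1+0.137)^2 = 80.2548

€80.25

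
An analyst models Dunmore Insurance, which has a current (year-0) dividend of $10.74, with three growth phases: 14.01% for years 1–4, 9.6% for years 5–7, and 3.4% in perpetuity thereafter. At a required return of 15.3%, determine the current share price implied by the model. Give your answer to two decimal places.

Three-stage DDM. Project D₁…D_7; terminal Gordon value at t=7 with g = 0.034; discount at r = 0.153.
D_1 = 12.2447
D_2 = 13.9602
D_3 = 15.9160
D_4 = 18.1458
D_5 = 19.8878
D_6 = 21.7970
D_7 = 23.8895
TV_7 = 24.7018/(0.153−0.034) = 207.5780
P₀ = Σ Dₜ/(1+r)ᵗ + TV_7/(1+r)^7 = 146.2535

$146.25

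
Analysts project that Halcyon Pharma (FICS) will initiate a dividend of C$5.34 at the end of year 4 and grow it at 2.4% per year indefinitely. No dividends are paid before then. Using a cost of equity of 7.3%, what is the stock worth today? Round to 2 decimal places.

C$88.22

Deferred-dividend DDM. At t=3 the remaining stream is a growing perpetuity with first payment D_4 = 5.34.
V_3 = D_4/(r−g) = 5.34/(0.073−0.024) = 108.9796
P₀ = V_3/(1+r)^3 = 108.9796/(1+0.073)^3 = 88.2157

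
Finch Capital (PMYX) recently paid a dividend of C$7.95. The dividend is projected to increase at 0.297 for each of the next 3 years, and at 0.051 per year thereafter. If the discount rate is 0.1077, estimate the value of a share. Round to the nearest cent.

Two-stage DDM. Project D₁…D_3 at 0.297, terminal growth 0.051, discount at r = 0.1077.
D_1 = 10.3111
D_2 = 13.3736
D_3 = 17.3455
Terminal value at t=3: TV = D_4/(r−g) = 18.2301/(0.1077−0.051) = 321.5191
P₀ = 10.3111/(1+0.1077)^1 + 13.3736/(1+0.1077)^2 + 17.3455/(1+0.1077)^3 + 321.5191/(1+0.1077)^3 = 269.5295

C$269.53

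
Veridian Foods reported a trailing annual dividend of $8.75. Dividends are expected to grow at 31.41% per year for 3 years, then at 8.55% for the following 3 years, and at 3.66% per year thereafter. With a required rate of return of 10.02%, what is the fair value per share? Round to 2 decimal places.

Three-stage DDM. Project D₁…D_6; terminal Gordon value at t=6 with g = 0.0366; discount at r = 0.1002.
D_1 = 11.4984
D_2 = 15.1100
D_3 = 19.8561
D_4 = 21.5538
D_5 = 23.3966
D_6 = 25.3970
TV_6 = 26.3266/(0.1002−0.0366) = 413.9395
P₀ = Σ Dₜ/(1+r)ᵗ + TV_6/(1+r)^6 = 314.7930

$314.79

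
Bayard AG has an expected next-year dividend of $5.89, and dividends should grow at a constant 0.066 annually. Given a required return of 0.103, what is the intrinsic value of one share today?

$159.19

Gordon growth model: P₀ = D₁/(r − g), with D₁ = 5.89 given directly.
P₀ = 5.8900 / (0.103 − 0.066) = 5.8900 / 0.037 = 159.1892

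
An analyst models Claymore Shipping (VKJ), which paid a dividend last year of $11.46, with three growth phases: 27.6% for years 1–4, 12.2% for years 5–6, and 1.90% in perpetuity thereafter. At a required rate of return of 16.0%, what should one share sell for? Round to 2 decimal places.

$203.87

Three-stage DDM. Project D₁…D_6; terminal Gordon value at t=6 with g = 0.019; discount at r = 0.16.
D_1 = 14.6230
D_2 = 18.6589
D_3 = 23.8088
D_4 = 30.3800
D_5 = 34.0863
D_6 = 38.2449
TV_6 = 38.9715/(0.16−0.019) = 276.3937
P₀ = Σ Dₜ/(1+r)ᵗ + TV_6/(1+r)^6 = 203.8743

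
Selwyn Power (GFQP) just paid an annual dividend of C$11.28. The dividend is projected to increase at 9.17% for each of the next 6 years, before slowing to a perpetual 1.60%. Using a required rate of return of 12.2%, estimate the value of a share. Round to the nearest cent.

Two-stage DDM. Project D₁…D_6 at 0.0917, terminal growth 0.016, discount at r = 0.122.
D_1 = 12.3144
D_2 = 13.4436
D_3 = 14.6764
D_4 = 16.0222
D_5 = 17.4914
D_6 = 19.0954
Terminal value at t=6: TV = D_7/(r−g) = 19.4009/(0.122−0.016) = 183.0277
P₀ = 12.3144/(1+0.122)^1 + 13.4436/(1+0.122)^2 + 14.6764/(1+0.122)^3 + 16.0222/(1+0.122)^4 + 17.4914/(1+0.122)^5 + 19.0954/(1+0.122)^6 + 183.0277/(1+0.122)^6 = 153.3034

C$153.30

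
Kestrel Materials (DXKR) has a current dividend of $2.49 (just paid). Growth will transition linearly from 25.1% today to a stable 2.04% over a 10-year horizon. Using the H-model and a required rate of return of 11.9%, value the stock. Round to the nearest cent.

H-model: P₀ = D₀[(1+g_L) + H(g_S−g_L)]/(r−g_L), with H = 10/2 = 5.
P₀ = 2.49 × [(1+0.0204) + 5×(0.251−0.0204)] / (0.119−0.0204)
   = 2.49 × 2.1734 / 0.0986 = 54.8861

$54.89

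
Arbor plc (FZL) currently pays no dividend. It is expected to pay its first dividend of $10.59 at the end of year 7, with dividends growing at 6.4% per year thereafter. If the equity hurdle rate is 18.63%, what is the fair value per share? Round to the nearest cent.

$31.07

Deferred-dividend DDM. At t=6 the remaining stream is a growing perpetuity with first payment D_7 = 10.59.
V_6 = D_7/(r−g) = 10.59/(0.1863−0.064) = 86.5904
P₀ = V_6/(1+r)^6 = 86.5904/(1+0.1863)^6 = 31.0672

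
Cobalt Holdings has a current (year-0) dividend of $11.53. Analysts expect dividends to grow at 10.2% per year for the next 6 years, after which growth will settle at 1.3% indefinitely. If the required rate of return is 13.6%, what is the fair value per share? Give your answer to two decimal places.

$141.42

Two-stage DDM. Project D₁…D_6 at 0.102, terminal growth 0.013, discount at r = 0.136.
D_1 = 12.7061
D_2 = 14.0021
D_3 = 15.4303
D_4 = 17.0042
D_5 = 18.7386
D_6 = 20.6499
Terminal value at t=6: TV = D_7/(r−g) = 20.9184/(0.136−0.013) = 170.0682
P₀ = 12.7061/(1+0.136)^1 + 14.0021/(1+0.136)^2 + 15.4303/(1+0.136)^3 + 17.0042/(1+0.136)^4 + 18.7386/(1+0.136)^5 + 20.6499/(1+0.136)^6 + 170.0682/(1+0.136)^6 = 141.4162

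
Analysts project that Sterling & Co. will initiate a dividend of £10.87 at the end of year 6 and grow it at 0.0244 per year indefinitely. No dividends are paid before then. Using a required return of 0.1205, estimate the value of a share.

Deferred-dividend DDM. At t=5 the remaining stream is a growing perpetuity with first payment D_6 = 10.87.
V_5 = D_6/(r−g) = 10.87/(0.1205−0.0244) = 113.1113
P₀ = V_5/(1+r)^5 = 113.1113/(1+0.1205)^5 = 64.0393

£64.04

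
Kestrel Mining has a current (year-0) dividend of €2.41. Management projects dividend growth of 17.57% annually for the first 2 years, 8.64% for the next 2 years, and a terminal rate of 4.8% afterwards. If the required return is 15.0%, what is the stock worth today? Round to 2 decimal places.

Three-stage DDM. Project D₁…D_4; terminal Gordon value at t=4 with g = 0.048; discount at r = 0.15.
D_1 = 2.8334
D_2 = 3.3313
D_3 = 3.6191
D_4 = 3.9318
TV_4 = 4.1205/(0.15−0.048) = 40.3971
P₀ = Σ Dₜ/(1+r)ᵗ + TV_4/(1+r)^4 = 32.7076

€32.71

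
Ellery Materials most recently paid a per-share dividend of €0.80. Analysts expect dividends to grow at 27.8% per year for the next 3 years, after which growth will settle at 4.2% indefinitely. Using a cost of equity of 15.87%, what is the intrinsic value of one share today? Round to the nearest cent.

€12.51

Two-stage DDM. Project D₁…D_3 at 0.278, terminal growth 0.042, discount at r = 0.1587.
D_1 = 1.0224
D_2 = 1.3066
D_3 = 1.6699
Terminal value at t=3: TV = D_4/(r−g) = 1.7400/(0.1587−0.042) = 14.9101
P₀ = 1.0224/(1+0.1587)^1 + 1.3066/(1+0.1587)^2 + 1.6699/(1+0.1587)^3 + 14.9101/(1+0.1587)^3 = 12.5134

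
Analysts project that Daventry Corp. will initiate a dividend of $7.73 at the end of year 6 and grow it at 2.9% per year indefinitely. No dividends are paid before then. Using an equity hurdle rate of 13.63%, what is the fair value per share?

$38.03

Deferred-dividend DDM. At t=5 the remaining stream is a growing perpetuity with first payment D_6 = 7.73.
V_5 = D_6/(r−g) = 7.73/(0.1363−0.029) = 72.0410
P₀ = V_5/(1+r)^5 = 72.0410/(1+0.1363)^5 = 38.0290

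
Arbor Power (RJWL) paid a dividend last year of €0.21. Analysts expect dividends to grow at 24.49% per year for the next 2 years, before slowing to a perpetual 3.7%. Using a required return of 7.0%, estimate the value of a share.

€9.46

Two-stage DDM. Project D₁…D_2 at 0.2449, terminal growth 0.037, discount at r = 0.07.
D_1 = 0.2614
D_2 = 0.3255
Terminal value at t=2: TV = D_3/(r−g) = 0.3375/(0.07−0.037) = 10.2271
P₀ = 0.2614/(1+0.07)^1 + 0.3255/(1+0.07)^2 + 10.2271/(1+0.07)^2 = 9.4613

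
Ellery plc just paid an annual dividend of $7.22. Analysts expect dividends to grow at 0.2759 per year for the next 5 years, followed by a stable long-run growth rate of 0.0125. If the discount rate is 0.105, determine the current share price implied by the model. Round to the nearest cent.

Two-stage DDM. Project D₁…D_5 at 0.2759, terminal growth 0.0125, discount at r = 0.105.
D_1 = 9.2120
D_2 = 11.7536
D_3 = 14.9964
D_4 = 19.1339
D_5 = 24.4130
Terminal value at t=5: TV = D_6/(r−g) = 24.7181/(0.105−0.0125) = 267.2229
P₀ = 9.2120/(1+0.105)^1 + 11.7536/(1+0.105)^2 + 14.9964/(1+0.105)^3 + 19.1339/(1+0.105)^4 + 24.4130/(1+0.105)^5 + 267.2229/(1+0.105)^5 = 218.9341

$218.93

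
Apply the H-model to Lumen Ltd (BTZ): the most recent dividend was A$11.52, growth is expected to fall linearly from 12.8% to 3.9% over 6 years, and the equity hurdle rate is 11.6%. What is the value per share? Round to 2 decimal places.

A$195.39

H-model: P₀ = D₀[(1+g_L) + H(g_S−g_L)]/(r−g_L), with H = 6/2 = 3.
P₀ = 11.52 × [(1+0.039) + 3×(0.128−0.039)] / (0.116−0.039)
   = 11.52 × 1.3060 / 0.077 = 195.3912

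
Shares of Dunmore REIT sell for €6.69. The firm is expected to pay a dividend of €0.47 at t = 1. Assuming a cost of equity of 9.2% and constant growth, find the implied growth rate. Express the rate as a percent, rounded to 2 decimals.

2.17%

From P₀ = D₁/(r − g), the implied growth is g = r − D₁/P₀.
g = 0.092 − 0.47/6.69 = 0.092 − 0.07025 = 0.02175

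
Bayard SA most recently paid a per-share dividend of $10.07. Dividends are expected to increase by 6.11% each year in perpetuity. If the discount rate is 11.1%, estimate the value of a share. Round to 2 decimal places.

$214.13

Gordon growth model: P₀ = D₁/(r − g). D₁ = 10.07 × (1 + 0.0611) = 10.6853.
P₀ = 10.6853 / (0.111 − 0.0611) = 10.6853 / 0.0499 = 214.1338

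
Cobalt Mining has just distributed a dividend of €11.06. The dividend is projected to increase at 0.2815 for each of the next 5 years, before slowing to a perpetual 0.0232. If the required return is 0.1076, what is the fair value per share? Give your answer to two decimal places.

Two-stage DDM. Project D₁…D_5 at 0.2815, terminal growth 0.0232, discount at r = 0.1076.
D_1 = 14.1734
D_2 = 18.1632
D_3 = 23.2761
D_4 = 29.8284
D_5 = 38.2251
Terminal value at t=5: TV = D_6/(r−g) = 39.1119/(0.1076−0.0232) = 463.4109
P₀ = 14.1734/(1+0.1076)^1 + 18.1632/(1+0.1076)^2 + 23.2761/(1+0.1076)^3 + 29.8284/(1+0.1076)^4 + 38.2251/(1+0.1076)^5 + 463.4109/(1+0.1076)^5 = 365.4879

€365.49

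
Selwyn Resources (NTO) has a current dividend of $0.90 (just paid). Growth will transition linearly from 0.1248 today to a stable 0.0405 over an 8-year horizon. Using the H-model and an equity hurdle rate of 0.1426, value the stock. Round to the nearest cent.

$12.14

H-model: P₀ = D₀[(1+g_L) + H(g_S−g_L)]/(r−g_L), with H = 8/2 = 4.
P₀ = 0.90 × [(1+0.0405) + 4×(0.1248−0.0405)] / (0.1426−0.0405)
   = 0.90 × 1.3777 / 0.1021 = 12.1443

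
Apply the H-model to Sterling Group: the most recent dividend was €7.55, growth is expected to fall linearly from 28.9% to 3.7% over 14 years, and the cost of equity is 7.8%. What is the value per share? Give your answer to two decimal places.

H-model: P₀ = D₀[(1+g_L) + H(g_S−g_L)]/(r−g_L), with H = 14/2 = 7.
P₀ = 7.55 × [(1+0.037) + 7×(0.289−0.037)] / (0.078−0.037)
   = 7.55 × 2.8010 / 0.041 = 515.7939

€515.79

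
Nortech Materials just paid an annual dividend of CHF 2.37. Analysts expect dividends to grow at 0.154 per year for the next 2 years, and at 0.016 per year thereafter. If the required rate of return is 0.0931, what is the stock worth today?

Two-stage DDM. Project D₁…D_2 at 0.154, terminal growth 0.016, discount at r = 0.0931.
D_1 = 2.7350
D_2 = 3.1562
Terminal value at t=2: TV = D_3/(r−g) = 3.2067/(0.0931−0.016) = 41.5910
P₀ = 2.7350/(1+0.0931)^1 + 3.1562/(1+0.0931)^2 + 41.5910/(1+0.0931)^2 = 39.9515

CHF 39.95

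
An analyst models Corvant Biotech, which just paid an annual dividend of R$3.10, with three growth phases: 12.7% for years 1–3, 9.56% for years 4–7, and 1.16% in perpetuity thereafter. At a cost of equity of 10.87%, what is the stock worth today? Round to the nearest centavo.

Three-stage DDM. Project D₁…D_7; terminal Gordon value at t=7 with g = 0.0116; discount at r = 0.1087.
D_1 = 3.4937
D_2 = 3.9374
D_3 = 4.4374
D_4 = 4.8617
D_5 = 5.3264
D_6 = 5.8357
D_7 = 6.3935
TV_7 = 6.4677/(0.1087−0.0116) = 66.6087
P₀ = Σ Dₜ/(1+r)ᵗ + TV_7/(1+r)^7 = 54.6013

R$54.60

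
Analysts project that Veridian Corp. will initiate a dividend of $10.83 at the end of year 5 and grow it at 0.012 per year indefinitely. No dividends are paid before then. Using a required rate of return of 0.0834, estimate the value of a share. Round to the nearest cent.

$110.10

Deferred-dividend DDM. At t=4 the remaining stream is a growing perpetuity with first payment D_5 = 10.83.
V_4 = D_5/(r−g) = 10.83/(0.0834−0.012) = 151.6807
P₀ = V_4/(1+r)^4 = 151.6807/(1+0.0834)^4 = 110.0969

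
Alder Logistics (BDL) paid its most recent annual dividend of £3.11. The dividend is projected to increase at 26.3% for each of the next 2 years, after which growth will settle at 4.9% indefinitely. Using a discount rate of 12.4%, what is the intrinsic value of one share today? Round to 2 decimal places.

Two-stage DDM. Project D₁…D_2 at 0.263, terminal growth 0.049, discount at r = 0.124.
D_1 = 3.9279
D_2 = 4.9610
Terminal value at t=2: TV = D_3/(r−g) = 5.2041/(0.124−0.049) = 69.3875
P₀ = 3.9279/(1+0.124)^1 + 4.9610/(1+0.124)^2 + 69.3875/(1+0.124)^2 = 62.3437

£62.34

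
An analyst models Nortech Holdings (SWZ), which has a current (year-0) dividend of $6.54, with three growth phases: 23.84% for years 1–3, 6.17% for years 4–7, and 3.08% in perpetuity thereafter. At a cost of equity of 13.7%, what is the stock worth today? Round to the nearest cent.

$114.25

Three-stage DDM. Project D₁…D_7; terminal Gordon value at t=7 with g = 0.0308; discount at r = 0.137.
D_1 = 8.0991
D_2 = 10.0300
D_3 = 12.4211
D_4 = 13.1875
D_5 = 14.0012
D_6 = 14.8650
D_7 = 15.7822
TV_7 = 16.2683/(0.137−0.0308) = 153.1855
P₀ = Σ Dₜ/(1+r)ᵗ + TV_7/(1+r)^7 = 114.2543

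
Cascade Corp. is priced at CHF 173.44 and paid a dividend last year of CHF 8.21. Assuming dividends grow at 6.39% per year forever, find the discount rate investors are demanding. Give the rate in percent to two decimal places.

Rearranging the constant-growth DDM: r = D₁/P₀ + g.
D₁ = 8.21 × (1 + 0.0639) = 8.7346.
r = 8.7346 / 173.44 + 0.0639 = 0.05036 + 0.0639 = 0.11426

11.43%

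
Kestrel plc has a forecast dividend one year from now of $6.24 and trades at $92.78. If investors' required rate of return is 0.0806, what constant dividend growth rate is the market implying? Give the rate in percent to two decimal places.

From P₀ = D₁/(r − g), the implied growth is g = r − D₁/P₀.
g = 0.0806 − 6.24/92.78 = 0.0806 − 0.06726 = 0.01334

1.33%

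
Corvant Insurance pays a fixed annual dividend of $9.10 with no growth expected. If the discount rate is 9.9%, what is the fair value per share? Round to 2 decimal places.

$91.92

Zero-growth DDM (perpetuity): P₀ = D/r = 9.10 / 0.099 = 91.9192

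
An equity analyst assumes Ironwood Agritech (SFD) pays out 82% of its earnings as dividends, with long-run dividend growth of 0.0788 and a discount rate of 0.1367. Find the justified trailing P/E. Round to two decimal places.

Justified trailing P/E = b(1+g)/(r−g) = 0.82×(1+0.0788)/(0.1367−0.0788) = 15.2783

15.28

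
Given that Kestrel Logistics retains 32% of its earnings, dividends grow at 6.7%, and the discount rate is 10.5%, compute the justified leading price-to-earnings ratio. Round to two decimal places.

Payout ratio b = 1 − 0.32 = 0.68.
Justified leading P/E = b/(r−g) = 0.68/(0.105−0.067) = 17.8947

17.89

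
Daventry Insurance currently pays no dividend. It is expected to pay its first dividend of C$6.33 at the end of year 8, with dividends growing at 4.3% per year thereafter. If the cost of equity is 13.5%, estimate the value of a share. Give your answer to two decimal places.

Deferred-dividend DDM. At t=7 the remaining stream is a growing perpetuity with first payment D_8 = 6.33.
V_7 = D_8/(r−g) = 6.33/(0.135−0.043) = 68.8043
P₀ = V_7/(1+r)^7 = 68.8043/(1+0.135)^7 = 28.3560

C$28.36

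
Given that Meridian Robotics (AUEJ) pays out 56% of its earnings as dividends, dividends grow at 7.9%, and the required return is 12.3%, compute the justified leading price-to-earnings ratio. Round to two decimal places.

Justified leading P/E = b/(r−g) = 0.56/(0.123−0.079) = 12.7273

12.73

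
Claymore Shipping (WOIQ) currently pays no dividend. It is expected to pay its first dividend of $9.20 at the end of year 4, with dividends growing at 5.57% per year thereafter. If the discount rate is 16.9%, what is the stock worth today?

Deferred-dividend DDM. At t=3 the remaining stream is a growing perpetuity with first payment D_4 = 9.20.
V_3 = D_4/(r−g) = 9.20/(0.169−0.0557) = 81.2004
P₀ = V_3/(1+r)^3 = 81.2004/(1+0.169)^3 = 50.8293

$50.83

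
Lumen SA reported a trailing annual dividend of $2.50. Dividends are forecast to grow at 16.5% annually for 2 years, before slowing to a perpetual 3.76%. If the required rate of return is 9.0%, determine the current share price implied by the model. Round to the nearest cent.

Two-stage DDM. Project D₁…D_2 at 0.165, terminal growth 0.0376, discount at r = 0.09.
D_1 = 2.9125
D_2 = 3.3931
Terminal value at t=2: TV = D_3/(r−g) = 3.5206/(0.09−0.0376) = 67.1878
P₀ = 2.9125/(1+0.09)^1 + 3.3931/(1+0.09)^2 + 67.1878/(1+0.09)^2 = 62.0785

$62.08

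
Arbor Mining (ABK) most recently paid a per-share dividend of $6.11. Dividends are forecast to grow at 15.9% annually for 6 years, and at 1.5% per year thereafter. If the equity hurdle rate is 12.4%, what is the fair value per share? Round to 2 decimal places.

$109.26

Two-stage DDM. Project D₁…D_6 at 0.159, terminal growth 0.015, discount at r = 0.124.
D_1 = 7.0815
D_2 = 8.2074
D_3 = 9.5124
D_4 = 11.0249
D_5 = 12.7779
D_6 = 14.8095
Terminal value at t=6: TV = D_7/(r−g) = 15.0317/(0.124−0.015) = 137.9054
P₀ = 7.0815/(1+0.124)^1 + 8.2074/(1+0.124)^2 + 9.5124/(1+0.124)^3 + 11.0249/(1+0.124)^4 + 12.7779/(1+0.124)^5 + 14.8095/(1+0.124)^6 + 137.9054/(1+0.124)^6 = 109.2579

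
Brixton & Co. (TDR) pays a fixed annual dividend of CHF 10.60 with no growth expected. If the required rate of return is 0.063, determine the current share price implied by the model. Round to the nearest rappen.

Zero-growth DDM (perpetuity): P₀ = D/r = 10.60 / 0.063 = 168.2540

CHF 168.25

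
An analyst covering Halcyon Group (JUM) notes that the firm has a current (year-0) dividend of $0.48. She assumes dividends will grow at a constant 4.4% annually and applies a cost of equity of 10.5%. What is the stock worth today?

$8.22

Gordon growth model: P₀ = D₁/(r − g). D₁ = 0.48 × (1 + 0.044) = 0.5011.
P₀ = 0.5011 / (0.105 − 0.044) = 0.5011 / 0.061 = 8.2151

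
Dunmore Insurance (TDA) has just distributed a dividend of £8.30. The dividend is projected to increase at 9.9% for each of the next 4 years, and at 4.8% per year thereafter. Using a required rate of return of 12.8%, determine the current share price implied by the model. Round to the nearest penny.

Two-stage DDM. Project D₁…D_4 at 0.099, terminal growth 0.048, discount at r = 0.128.
D_1 = 9.1217
D_2 = 10.0247
D_3 = 11.0172
D_4 = 12.1079
Terminal value at t=4: TV = D_5/(r−g) = 12.6891/(0.128−0.048) = 158.6135
P₀ = 9.1217/(1+0.128)^1 + 10.0247/(1+0.128)^2 + 11.0172/(1+0.128)^3 + 12.1079/(1+0.128)^4 + 158.6135/(1+0.128)^4 = 129.0927

£129.09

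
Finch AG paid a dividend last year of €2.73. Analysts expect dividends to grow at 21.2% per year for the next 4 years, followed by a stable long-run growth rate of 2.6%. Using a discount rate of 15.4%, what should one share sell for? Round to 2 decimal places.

Two-stage DDM. Project D₁…D_4 at 0.212, terminal growth 0.026, discount at r = 0.154.
D_1 = 3.3088
D_2 = 4.0102
D_3 = 4.8604
D_4 = 5.8908
Terminal value at t=4: TV = D_5/(r−g) = 6.0439/(0.154−0.026) = 47.2183
P₀ = 3.3088/(1+0.154)^1 + 4.0102/(1+0.154)^2 + 4.8604/(1+0.154)^3 + 5.8908/(1+0.154)^4 + 47.2183/(1+0.154)^4 = 38.9877

€38.99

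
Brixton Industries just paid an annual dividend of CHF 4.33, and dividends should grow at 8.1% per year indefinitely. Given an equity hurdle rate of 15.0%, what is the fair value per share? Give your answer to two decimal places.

CHF 67.84

Gordon growth model: P₀ = D₁/(r − g). D₁ = 4.33 × (1 + 0.081) = 4.6807.
P₀ = 4.6807 / (0.15 − 0.081) = 4.6807 / 0.069 = 67.8367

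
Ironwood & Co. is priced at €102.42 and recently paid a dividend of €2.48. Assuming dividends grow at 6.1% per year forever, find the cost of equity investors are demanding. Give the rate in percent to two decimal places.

8.67%

Rearranging the constant-growth DDM: r = D₁/P₀ + g.
D₁ = 2.48 × (1 + 0.061) = 2.6313.
r = 2.6313 / 102.42 + 0.061 = 0.02569 + 0.061 = 0.08669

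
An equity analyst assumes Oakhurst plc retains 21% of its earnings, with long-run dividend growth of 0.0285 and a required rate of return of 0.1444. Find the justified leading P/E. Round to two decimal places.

Payout ratio b = 1 − 0.21 = 0.79.
Justified leading P/E = b/(r−g) = 0.79/(0.1444−0.0285) = 6.8162

6.82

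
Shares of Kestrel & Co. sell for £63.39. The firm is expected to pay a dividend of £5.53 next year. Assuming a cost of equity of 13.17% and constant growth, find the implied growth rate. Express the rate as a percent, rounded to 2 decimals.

From P₀ = D₁/(r − g), the implied growth is g = r − D₁/P₀.
g = 0.1317 − 5.53/63.39 = 0.1317 − 0.08724 = 0.04446

4.45%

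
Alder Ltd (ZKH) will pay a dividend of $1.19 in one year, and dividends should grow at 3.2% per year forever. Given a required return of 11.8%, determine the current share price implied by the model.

$13.84

Gordon growth model: P₀ = D₁/(r − g), with D₁ = 1.19 given directly.
P₀ = 1.1900 / (0.118 − 0.032) = 1.1900 / 0.086 = 13.8372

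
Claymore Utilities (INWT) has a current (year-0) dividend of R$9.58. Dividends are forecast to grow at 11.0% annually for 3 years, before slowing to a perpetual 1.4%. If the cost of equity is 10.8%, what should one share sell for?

R$132.75

Two-stage DDM. Project D₁…D_3 at 0.11, terminal growth 0.014, discount at r = 0.108.
D_1 = 10.6338
D_2 = 11.8035
D_3 = 13.1019
Terminal value at t=3: TV = D_4/(r−g) = 13.2853/(0.108−0.014) = 141.3333
P₀ = 10.6338/(1+0.108)^1 + 11.8035/(1+0.108)^2 + 13.1019/(1+0.108)^3 + 141.3333/(1+0.108)^3 = 132.7462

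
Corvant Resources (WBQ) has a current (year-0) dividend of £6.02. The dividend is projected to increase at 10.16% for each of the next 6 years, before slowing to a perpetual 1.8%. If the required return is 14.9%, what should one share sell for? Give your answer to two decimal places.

£67.58

Two-stage DDM. Project D₁…D_6 at 0.1016, terminal growth 0.018, discount at r = 0.149.
D_1 = 6.6316
D_2 = 7.3054
D_3 = 8.0476
D_4 = 8.8653
D_5 = 9.7660
D_6 = 10.7582
Terminal value at t=6: TV = D_7/(r−g) = 10.9519/(0.149−0.018) = 83.6020
P₀ = 6.6316/(1+0.149)^1 + 7.3054/(1+0.149)^2 + 8.0476/(1+0.149)^3 + 8.8653/(1+0.149)^4 + 9.7660/(1+0.149)^5 + 10.7582/(1+0.149)^6 + 83.6020/(1+0.149)^6 = 67.5815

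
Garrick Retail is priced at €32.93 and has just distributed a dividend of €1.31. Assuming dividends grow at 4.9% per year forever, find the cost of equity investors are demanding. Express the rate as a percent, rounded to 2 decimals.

9.07%

Rearranging the constant-growth DDM: r = D₁/P₀ + g.
D₁ = 1.31 × (1 + 0.049) = 1.3742.
r = 1.3742 / 32.93 + 0.049 = 0.04173 + 0.049 = 0.09073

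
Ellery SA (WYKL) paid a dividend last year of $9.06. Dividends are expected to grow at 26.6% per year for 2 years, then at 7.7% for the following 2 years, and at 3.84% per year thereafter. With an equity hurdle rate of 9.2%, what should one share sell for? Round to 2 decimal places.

$276.01

Three-stage DDM. Project D₁…D_4; terminal Gordon value at t=4 with g = 0.0384; discount at r = 0.092.
D_1 = 11.4700
D_2 = 14.5210
D_3 = 15.6391
D_4 = 16.8433
TV_4 = 17.4901/(0.092−0.0384) = 326.3074
P₀ = Σ Dₜ/(1+r)ᵗ + TV_4/(1+r)^4 = 276.0115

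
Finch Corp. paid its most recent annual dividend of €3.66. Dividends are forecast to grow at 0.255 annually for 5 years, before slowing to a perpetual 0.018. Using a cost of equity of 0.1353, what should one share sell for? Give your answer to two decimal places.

€77.40

Two-stage DDM. Project D₁…D_5 at 0.255, terminal growth 0.018, discount at r = 0.1353.
D_1 = 4.5933
D_2 = 5.7646
D_3 = 7.2346
D_4 = 9.0794
D_5 = 11.3946
Terminal value at t=5: TV = D_6/(r−g) = 11.5997/(0.1353−0.018) = 98.8893
P₀ = 4.5933/(1+0.1353)^1 + 5.7646/(1+0.1353)^2 + 7.2346/(1+0.1353)^3 + 9.0794/(1+0.1353)^4 + 11.3946/(1+0.1353)^5 + 98.8893/(1+0.1353)^5 = 77.4012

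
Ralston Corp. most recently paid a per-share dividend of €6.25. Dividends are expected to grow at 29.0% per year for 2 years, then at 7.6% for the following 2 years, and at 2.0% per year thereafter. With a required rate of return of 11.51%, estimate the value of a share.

€114.98

Three-stage DDM. Project D₁…D_4; terminal Gordon value at t=4 with g = 0.02; discount at r = 0.1151.
D_1 = 8.0625
D_2 = 10.4006
D_3 = 11.1911
D_4 = 12.0416
TV_4 = 12.2824/(0.1151−0.02) = 129.1527
P₀ = Σ Dₜ/(1+r)ᵗ + TV_4/(1+r)^4 = 114.9849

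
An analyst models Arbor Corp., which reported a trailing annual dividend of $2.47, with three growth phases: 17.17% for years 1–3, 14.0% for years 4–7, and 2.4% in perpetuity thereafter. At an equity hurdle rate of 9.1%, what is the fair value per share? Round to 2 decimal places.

Three-stage DDM. Project D₁…D_7; terminal Gordon value at t=7 with g = 0.024; discount at r = 0.091.
D_1 = 2.8941
D_2 = 3.3910
D_3 = 3.9733
D_4 = 4.5295
D_5 = 5.1636
D_6 = 5.8865
D_7 = 6.7107
TV_7 = 6.8717/(0.091−0.024) = 102.5630
P₀ = Σ Dₜ/(1+r)ᵗ + TV_7/(1+r)^7 = 77.9837

$77.98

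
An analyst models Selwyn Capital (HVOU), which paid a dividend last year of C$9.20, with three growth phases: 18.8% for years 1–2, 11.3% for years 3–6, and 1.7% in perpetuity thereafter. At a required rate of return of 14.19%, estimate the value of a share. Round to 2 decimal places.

Three-stage DDM. Project D₁…D_6; terminal Gordon value at t=6 with g = 0.017; discount at r = 0.1419.
D_1 = 10.9296
D_2 = 12.9844
D_3 = 14.4516
D_4 = 16.0846
D_5 = 17.9022
D_6 = 19.9251
TV_6 = 20.2639/(0.1419−0.017) = 162.2407
P₀ = Σ Dₜ/(1+r)ᵗ + TV_6/(1+r)^6 = 130.0832

C$130.08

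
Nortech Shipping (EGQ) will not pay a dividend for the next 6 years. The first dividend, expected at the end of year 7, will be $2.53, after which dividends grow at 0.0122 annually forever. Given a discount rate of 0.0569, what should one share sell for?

Deferred-dividend DDM. At t=6 the remaining stream is a growing perpetuity with first payment D_7 = 2.53.
V_6 = D_7/(r−g) = 2.53/(0.0569−0.0122) = 56.5996
P₀ = V_6/(1+r)^6 = 56.5996/(1+0.0569)^6 = 40.6078

$40.61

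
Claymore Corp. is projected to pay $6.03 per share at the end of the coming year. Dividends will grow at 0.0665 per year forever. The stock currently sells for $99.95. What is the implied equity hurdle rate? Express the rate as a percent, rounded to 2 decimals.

12.68%

Rearranging the constant-growth DDM: r = D₁/P₀ + g.
r = 6.0300 / 99.95 + 0.0665 = 0.06033 + 0.0665 = 0.12683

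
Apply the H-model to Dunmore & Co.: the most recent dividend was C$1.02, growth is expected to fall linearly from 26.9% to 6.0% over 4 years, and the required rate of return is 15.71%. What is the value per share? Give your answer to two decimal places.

C$15.53

H-model: P₀ = D₀[(1+g_L) + H(g_S−g_L)]/(r−g_L), with H = 4/2 = 2.
P₀ = 1.02 × [(1+0.06) + 2×(0.269−0.06)] / (0.1571−0.06)
   = 1.02 × 1.4780 / 0.0971 = 15.5258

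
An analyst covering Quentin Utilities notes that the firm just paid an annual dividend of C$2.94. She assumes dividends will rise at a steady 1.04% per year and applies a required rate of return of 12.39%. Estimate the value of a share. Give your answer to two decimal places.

C$26.17

Gordon growth model: P₀ = D₁/(r − g). D₁ = 2.94 × (1 + 0.0104) = 2.9706.
P₀ = 2.9706 / (0.1239 − 0.0104) = 2.9706 / 0.1135 = 26.1725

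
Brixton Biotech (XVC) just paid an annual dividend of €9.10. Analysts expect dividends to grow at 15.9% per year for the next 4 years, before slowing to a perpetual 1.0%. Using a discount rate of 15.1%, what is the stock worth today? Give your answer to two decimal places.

Two-stage DDM. Project D₁…D_4 at 0.159, terminal growth 0.01, discount at r = 0.151.
D_1 = 10.5469
D_2 = 12.2239
D_3 = 14.1675
D_4 = 16.4201
Terminal value at t=4: TV = D_5/(r−g) = 16.5843/(0.151−0.01) = 117.6190
P₀ = 10.5469/(1+0.151)^1 + 12.2239/(1+0.151)^2 + 14.1675/(1+0.151)^3 + 16.4201/(1+0.151)^4 + 117.6190/(1+0.151)^4 = 104.0525

€104.05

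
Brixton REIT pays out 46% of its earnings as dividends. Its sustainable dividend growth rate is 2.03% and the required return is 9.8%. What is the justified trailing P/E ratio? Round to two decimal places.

Justified trailing P/E = b(1+g)/(r−g) = 0.46×(1+0.0203)/(0.098−0.0203) = 6.0404

6.04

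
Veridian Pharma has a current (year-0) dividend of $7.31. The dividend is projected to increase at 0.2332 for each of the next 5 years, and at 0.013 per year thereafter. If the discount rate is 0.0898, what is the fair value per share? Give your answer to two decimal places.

Two-stage DDM. Project D₁…D_5 at 0.2332, terminal growth 0.013, discount at r = 0.0898.
D_1 = 9.0147
D_2 = 11.1169
D_3 = 13.7094
D_4 = 16.9064
D_5 = 20.8490
Terminal value at t=5: TV = D_6/(r−g) = 21.1200/(0.0898−0.013) = 275.0003
P₀ = 9.0147/(1+0.0898)^1 + 11.1169/(1+0.0898)^2 + 13.7094/(1+0.0898)^3 + 16.9064/(1+0.0898)^4 + 20.8490/(1+0.0898)^5 + 275.0003/(1+0.0898)^5 = 232.6682

$232.67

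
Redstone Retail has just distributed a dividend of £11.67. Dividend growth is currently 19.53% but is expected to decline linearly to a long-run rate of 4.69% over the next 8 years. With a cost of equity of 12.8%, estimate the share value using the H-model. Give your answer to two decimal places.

H-model: P₀ = D₀[(1+g_L) + H(g_S−g_L)]/(r−g_L), with H = 8/2 = 4.
P₀ = 11.67 × [(1+0.0469) + 4×(0.1953−0.0469)] / (0.128−0.0469)
   = 11.67 × 1.6405 / 0.0811 = 236.0621

£236.06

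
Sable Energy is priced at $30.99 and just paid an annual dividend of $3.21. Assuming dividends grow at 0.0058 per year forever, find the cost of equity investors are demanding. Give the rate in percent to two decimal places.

Rearranging the constant-growth DDM: r = D₁/P₀ + g.
D₁ = 3.21 × (1 + 0.0058) = 3.2286.
r = 3.2286 / 30.99 + 0.0058 = 0.10418 + 0.0058 = 0.10998

11.00%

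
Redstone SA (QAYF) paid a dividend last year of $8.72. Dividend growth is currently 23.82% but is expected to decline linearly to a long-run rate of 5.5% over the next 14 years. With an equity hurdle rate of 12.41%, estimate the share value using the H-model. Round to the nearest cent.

H-model: P₀ = D₀[(1+g_L) + H(g_S−g_L)]/(r−g_L), with H = 14/2 = 7.
P₀ = 8.72 × [(1+0.055) + 7×(0.2382−0.055)] / (0.1241−0.055)
   = 8.72 × 2.3374 / 0.0691 = 294.9657

$294.97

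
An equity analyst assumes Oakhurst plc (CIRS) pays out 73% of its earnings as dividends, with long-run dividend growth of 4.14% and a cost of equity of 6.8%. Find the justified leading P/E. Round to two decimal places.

27.44

Justified leading P/E = b/(r−g) = 0.73/(0.068−0.0414) = 27.4436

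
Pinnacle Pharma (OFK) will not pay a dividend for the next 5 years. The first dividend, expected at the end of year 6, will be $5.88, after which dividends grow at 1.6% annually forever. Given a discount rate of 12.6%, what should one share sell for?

Deferred-dividend DDM. At t=5 the remaining stream is a growing perpetuity with first payment D_6 = 5.88.
V_5 = D_6/(r−g) = 5.88/(0.126−0.016) = 53.4545
P₀ = V_5/(1+r)^5 = 53.4545/(1+0.126)^5 = 29.5320

$29.53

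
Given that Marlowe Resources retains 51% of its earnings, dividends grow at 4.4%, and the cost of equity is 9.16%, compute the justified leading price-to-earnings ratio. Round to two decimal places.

Payout ratio b = 1 − 0.51 = 0.49.
Justified leading P/E = b/(r−g) = 0.49/(0.0916−0.044) = 10.2941

10.29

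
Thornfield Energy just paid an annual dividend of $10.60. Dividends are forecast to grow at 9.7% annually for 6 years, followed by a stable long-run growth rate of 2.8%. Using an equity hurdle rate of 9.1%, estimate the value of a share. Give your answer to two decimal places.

$243.59

Two-stage DDM. Project D₁…D_6 at 0.097, terminal growth 0.028, discount at r = 0.091.
D_1 = 11.6282
D_2 = 12.7561
D_3 = 13.9935
D_4 = 15.3508
D_5 = 16.8399
D_6 = 18.4733
Terminal value at t=6: TV = D_7/(r−g) = 18.9906/(0.091−0.028) = 301.4381
P₀ = 11.6282/(1+0.091)^1 + 12.7561/(1+0.091)^2 + 13.9935/(1+0.091)^3 + 15.3508/(1+0.091)^4 + 16.8399/(1+0.091)^5 + 18.4733/(1+0.091)^6 + 301.4381/(1+0.091)^6 = 243.5870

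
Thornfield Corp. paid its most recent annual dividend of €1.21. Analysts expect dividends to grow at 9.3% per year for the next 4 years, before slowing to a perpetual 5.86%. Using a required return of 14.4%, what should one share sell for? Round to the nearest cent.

€16.82

Two-stage DDM. Project D₁…D_4 at 0.093, terminal growth 0.0586, discount at r = 0.144.
D_1 = 1.3225
D_2 = 1.4455
D_3 = 1.5800
D_4 = 1.7269
Terminal value at t=4: TV = D_5/(r−g) = 1.8281/(0.144−0.0586) = 21.4062
P₀ = 1.3225/(1+0.144)^1 + 1.4455/(1+0.144)^2 + 1.5800/(1+0.144)^3 + 1.7269/(1+0.144)^4 + 21.4062/(1+0.144)^4 = 16.8220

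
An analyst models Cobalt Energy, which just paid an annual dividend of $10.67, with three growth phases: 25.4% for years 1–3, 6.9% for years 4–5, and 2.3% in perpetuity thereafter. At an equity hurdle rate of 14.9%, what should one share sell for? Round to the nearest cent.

$160.62

Three-stage DDM. Project D₁…D_5; terminal Gordon value at t=5 with g = 0.023; discount at r = 0.149.
D_1 = 13.3802
D_2 = 16.7787
D_3 = 21.0405
D_4 = 22.4923
D_5 = 24.0443
TV_5 = 24.5973/(0.149−0.023) = 195.2170
P₀ = Σ Dₜ/(1+r)ᵗ + TV_5/(1+r)^5 = 160.6167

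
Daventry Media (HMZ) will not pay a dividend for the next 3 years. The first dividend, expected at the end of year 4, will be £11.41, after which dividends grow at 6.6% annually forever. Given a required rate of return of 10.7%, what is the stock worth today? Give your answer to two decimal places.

Deferred-dividend DDM. At t=3 the remaining stream is a growing perpetuity with first payment D_4 = 11.41.
V_3 = D_4/(r−g) = 11.41/(0.107−0.066) = 278.2927
P₀ = V_3/(1+r)^3 = 278.2927/(1+0.107)^3 = 205.1440

£205.14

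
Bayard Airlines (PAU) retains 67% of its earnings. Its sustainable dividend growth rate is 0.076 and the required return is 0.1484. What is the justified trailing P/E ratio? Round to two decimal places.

Payout ratio b = 1 − 0.67 = 0.33.
Justified trailing P/E = b(1+g)/(r−g) = 0.33×(1+0.076)/(0.1484−0.076) = 4.9044

4.90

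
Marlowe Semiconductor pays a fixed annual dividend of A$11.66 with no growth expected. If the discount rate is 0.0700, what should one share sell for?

Zero-growth DDM (perpetuity): P₀ = D/r = 11.66 / 0.07 = 166.5714

A$166.57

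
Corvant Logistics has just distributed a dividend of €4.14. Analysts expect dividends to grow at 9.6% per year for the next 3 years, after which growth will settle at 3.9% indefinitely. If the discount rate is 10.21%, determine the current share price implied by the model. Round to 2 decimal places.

€79.33

Two-stage DDM. Project D₁…D_3 at 0.096, terminal growth 0.039, discount at r = 0.1021.
D_1 = 4.5374
D_2 = 4.9730
D_3 = 5.4504
Terminal value at t=3: TV = D_4/(r−g) = 5.6630/(0.1021−0.039) = 89.7466
P₀ = 4.5374/(1+0.1021)^1 + 4.9730/(1+0.1021)^2 + 5.4504/(1+0.1021)^3 + 89.7466/(1+0.1021)^3 = 79.3263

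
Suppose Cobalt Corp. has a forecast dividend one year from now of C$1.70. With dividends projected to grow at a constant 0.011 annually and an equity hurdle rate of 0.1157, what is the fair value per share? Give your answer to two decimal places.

Gordon growth model: P₀ = D₁/(r − g), with D₁ = 1.70 given directly.
P₀ = 1.7000 / (0.1157 − 0.011) = 1.7000 / 0.1047 = 16.2369

C$16.24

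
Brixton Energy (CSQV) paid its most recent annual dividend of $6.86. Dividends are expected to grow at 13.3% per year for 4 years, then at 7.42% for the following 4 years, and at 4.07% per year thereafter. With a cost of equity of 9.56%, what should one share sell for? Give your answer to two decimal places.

$197.19

Three-stage DDM. Project D₁…D_8; terminal Gordon value at t=8 with g = 0.0407; discount at r = 0.0956.
D_1 = 7.7724
D_2 = 8.8061
D_3 = 9.9773
D_4 = 11.3043
D_5 = 12.1431
D_6 = 13.0441
D_7 = 14.0120
D_8 = 15.0517
TV_8 = 15.6643/(0.0956−0.0407) = 285.3235
P₀ = Σ Dₜ/(1+r)ᵗ + TV_8/(1+r)^8 = 197.1859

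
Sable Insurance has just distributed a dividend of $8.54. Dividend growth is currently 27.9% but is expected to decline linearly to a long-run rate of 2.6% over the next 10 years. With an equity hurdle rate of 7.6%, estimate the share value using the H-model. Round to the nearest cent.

$391.30

H-model: P₀ = D₀[(1+g_L) + H(g_S−g_L)]/(r−g_L), with H = 10/2 = 5.
P₀ = 8.54 × [(1+0.026) + 5×(0.279−0.026)] / (0.076−0.026)
   = 8.54 × 2.2910 / 0.05 = 391.3028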